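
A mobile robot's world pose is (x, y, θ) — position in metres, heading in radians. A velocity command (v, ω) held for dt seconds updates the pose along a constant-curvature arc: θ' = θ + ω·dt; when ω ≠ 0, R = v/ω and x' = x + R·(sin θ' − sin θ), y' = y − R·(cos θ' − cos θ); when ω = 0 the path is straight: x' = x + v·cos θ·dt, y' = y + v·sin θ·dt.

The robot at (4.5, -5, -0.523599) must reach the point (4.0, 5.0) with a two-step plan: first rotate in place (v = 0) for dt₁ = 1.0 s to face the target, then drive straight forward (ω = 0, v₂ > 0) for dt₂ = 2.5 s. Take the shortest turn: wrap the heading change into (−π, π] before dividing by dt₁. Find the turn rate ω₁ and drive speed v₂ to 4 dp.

ω₁ = 2.1444, v₂ = 4.0050

heading to target = atan2(5−-5, 4−4.5) = 1.6208
Δθ = wrap(1.6208 − -0.5236) = 2.1444; ω₁ = Δθ/dt₁ = 2.1444
distance = √((4−4.5)² + (5−-5)²) = 10.0125; v₂ = distance/dt₂ = 4.0050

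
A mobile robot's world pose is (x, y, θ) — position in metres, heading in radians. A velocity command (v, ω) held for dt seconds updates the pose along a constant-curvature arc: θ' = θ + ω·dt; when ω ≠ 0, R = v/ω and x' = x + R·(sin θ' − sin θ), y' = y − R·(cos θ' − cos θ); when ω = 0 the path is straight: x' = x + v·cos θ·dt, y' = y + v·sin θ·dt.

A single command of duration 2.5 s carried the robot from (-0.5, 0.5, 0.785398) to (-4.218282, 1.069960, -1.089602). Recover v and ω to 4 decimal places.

Δθ = -1.089602 − 0.785398 = -1.875000
ω = Δθ/dt = -1.875000/2.5 = -0.7500
R = Δx/(sin θ' − sin θ) = 2.3333
v = R·ω = 2.3333·-0.7500 = -1.7500

v = -1.7500, ω = -0.7500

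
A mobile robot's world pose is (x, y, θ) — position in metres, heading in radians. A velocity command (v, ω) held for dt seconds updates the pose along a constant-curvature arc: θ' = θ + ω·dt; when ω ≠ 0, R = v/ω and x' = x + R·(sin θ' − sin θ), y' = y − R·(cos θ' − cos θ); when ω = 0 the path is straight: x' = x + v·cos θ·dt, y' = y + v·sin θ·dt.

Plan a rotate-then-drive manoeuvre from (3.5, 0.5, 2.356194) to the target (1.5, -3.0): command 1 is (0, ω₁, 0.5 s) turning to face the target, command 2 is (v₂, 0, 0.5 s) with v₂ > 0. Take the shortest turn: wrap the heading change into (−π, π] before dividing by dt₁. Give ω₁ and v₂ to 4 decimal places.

heading to target = atan2(-3−0.5, 1.5−3.5) = -2.0899
Δθ = wrap(-2.0899 − 2.3562) = 1.8370; ω₁ = Δθ/dt₁ = 3.6741
distance = √((1.5−3.5)² + (-3−0.5)²) = 4.0311; v₂ = distance/dt₂ = 8.0623

ω₁ = 3.6741, v₂ = 8.0623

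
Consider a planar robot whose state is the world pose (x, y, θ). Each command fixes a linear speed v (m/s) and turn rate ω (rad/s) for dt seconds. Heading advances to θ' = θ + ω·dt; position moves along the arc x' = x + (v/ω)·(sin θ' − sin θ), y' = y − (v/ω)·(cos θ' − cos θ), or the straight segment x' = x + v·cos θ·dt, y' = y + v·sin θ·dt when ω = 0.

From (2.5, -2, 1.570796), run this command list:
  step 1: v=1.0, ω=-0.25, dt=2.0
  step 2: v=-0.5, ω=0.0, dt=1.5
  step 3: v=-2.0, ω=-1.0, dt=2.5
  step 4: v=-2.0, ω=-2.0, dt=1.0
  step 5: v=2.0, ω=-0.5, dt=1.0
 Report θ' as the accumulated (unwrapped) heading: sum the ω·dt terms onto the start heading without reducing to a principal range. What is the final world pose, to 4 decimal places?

(-1.5314, 2.0497, -3.9292)

step 1: θ'=1.0708 (R=-4.0000) → pose (2.9897, -0.0823, 1.0708)
step 2: θ'=1.0708 (straight) → pose (2.6301, -0.7405, 1.0708)
step 3: θ'=-1.4292 (R=2.0000) → pose (-1.1050, -0.0639, -1.4292)
step 4: θ'=-3.4292 (R=1.0000) → pose (0.1686, 1.0362, -3.4292)
step 5: θ'=-3.9292 (R=-4.0000) → pose (-1.5314, 2.0497, -3.9292)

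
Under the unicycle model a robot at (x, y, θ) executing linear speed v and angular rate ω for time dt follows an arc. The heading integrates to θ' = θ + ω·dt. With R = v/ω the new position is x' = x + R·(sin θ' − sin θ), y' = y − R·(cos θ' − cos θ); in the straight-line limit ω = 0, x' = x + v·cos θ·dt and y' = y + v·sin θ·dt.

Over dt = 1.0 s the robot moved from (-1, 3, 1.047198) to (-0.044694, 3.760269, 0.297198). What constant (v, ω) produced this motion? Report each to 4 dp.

v = 1.2500, ω = -0.7500

Δθ = 0.297198 − 1.047198 = -0.750000
ω = Δθ/dt = -0.750000/1.0 = -0.7500
R = Δx/(sin θ' − sin θ) = -1.6667
v = R·ω = -1.6667·-0.7500 = 1.2500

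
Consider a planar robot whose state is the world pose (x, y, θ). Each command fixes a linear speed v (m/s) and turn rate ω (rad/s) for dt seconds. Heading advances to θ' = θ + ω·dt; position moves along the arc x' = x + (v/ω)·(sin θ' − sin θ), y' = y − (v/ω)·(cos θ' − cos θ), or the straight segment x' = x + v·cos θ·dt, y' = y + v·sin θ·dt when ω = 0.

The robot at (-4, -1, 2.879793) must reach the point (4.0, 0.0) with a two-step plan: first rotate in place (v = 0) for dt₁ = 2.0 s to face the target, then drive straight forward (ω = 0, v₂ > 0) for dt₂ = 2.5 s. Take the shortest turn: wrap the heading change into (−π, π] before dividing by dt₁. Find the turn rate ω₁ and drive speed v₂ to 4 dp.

ω₁ = -1.3777, v₂ = 3.2249

heading to target = atan2(0−-1, 4−-4) = 0.1244
Δθ = wrap(0.1244 − 2.8798) = -2.7554; ω₁ = Δθ/dt₁ = -1.3777
distance = √((4−-4)² + (0−-1)²) = 8.0623; v₂ = distance/dt₂ = 3.2249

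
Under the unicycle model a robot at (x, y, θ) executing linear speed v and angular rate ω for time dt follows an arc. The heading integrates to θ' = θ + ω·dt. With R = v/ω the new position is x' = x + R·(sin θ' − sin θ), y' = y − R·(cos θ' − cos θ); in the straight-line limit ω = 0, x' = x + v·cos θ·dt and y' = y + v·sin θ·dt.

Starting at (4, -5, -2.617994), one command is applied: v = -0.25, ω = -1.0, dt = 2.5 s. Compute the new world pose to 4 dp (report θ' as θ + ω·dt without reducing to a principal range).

θ' = -2.6180 + -1.0·2.5 = -5.1180
R = v/ω = -0.25/-1.0 = 0.2500
x' = 4 + 0.2500·(sin -5.1180 − sin -2.6180) = 4.3547
y' = -5 − 0.2500·(cos -5.1180 − cos -2.6180) = -5.3152

(4.3547, -5.3152, -5.1180)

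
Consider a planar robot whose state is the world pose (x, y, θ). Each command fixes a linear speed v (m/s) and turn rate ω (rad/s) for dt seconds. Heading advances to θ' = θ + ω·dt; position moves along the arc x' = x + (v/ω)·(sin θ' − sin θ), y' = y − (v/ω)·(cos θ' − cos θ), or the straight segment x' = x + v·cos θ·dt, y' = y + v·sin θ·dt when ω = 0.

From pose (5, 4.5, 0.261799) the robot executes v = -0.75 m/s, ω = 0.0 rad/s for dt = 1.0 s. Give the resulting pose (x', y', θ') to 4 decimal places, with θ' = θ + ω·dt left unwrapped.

θ' = 0.2618 + 0.0·1.0 = 0.2618
ω = 0 → straight: x' = 5 + -0.75·cos(0.2618)·1.0 = 4.2756
y' = 4.5 + -0.75·sin(0.2618)·1.0 = 4.3059

(4.2756, 4.3059, 0.2618)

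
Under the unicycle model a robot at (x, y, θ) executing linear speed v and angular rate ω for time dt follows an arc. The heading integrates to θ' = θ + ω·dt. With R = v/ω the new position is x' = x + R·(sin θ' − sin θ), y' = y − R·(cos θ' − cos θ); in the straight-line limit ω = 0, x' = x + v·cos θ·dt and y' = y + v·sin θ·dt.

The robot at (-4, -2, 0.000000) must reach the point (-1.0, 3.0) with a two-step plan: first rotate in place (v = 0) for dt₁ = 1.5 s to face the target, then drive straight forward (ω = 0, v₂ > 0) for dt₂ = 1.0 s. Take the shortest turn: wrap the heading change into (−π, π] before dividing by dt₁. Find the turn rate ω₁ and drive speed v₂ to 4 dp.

heading to target = atan2(3−-2, -1−-4) = 1.0304
Δθ = wrap(1.0304 − 0.0000) = 1.0304; ω₁ = Δθ/dt₁ = 0.6869
distance = √((-1−-4)² + (3−-2)²) = 5.8310; v₂ = distance/dt₂ = 5.8310

ω₁ = 0.6869, v₂ = 5.8310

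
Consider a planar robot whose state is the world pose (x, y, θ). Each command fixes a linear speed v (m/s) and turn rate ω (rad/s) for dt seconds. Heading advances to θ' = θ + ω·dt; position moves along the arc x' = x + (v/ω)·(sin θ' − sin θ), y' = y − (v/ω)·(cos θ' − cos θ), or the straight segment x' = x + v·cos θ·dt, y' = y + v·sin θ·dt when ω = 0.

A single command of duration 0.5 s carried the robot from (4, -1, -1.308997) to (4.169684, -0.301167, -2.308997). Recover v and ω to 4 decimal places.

Δθ = -2.308997 − -1.308997 = -1.000000
ω = Δθ/dt = -1.000000/0.5 = -2.0000
R = −Δy/(cos θ' − cos θ) = 0.7500
v = R·ω = 0.7500·-2.0000 = -1.5000

v = -1.5000, ω = -2.0000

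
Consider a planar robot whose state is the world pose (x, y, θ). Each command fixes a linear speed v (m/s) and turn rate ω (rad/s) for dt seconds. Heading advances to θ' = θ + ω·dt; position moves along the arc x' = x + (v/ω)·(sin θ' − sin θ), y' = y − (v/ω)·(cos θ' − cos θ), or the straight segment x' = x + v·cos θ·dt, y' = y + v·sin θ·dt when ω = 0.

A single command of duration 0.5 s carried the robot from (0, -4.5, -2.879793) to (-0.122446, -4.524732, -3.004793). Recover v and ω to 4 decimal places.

Δθ = -3.004793 − -2.879793 = -0.125000
ω = Δθ/dt = -0.125000/0.5 = -0.2500
R = Δx/(sin θ' − sin θ) = -1.0000
v = R·ω = -1.0000·-0.2500 = 0.2500

v = 0.2500, ω = -0.2500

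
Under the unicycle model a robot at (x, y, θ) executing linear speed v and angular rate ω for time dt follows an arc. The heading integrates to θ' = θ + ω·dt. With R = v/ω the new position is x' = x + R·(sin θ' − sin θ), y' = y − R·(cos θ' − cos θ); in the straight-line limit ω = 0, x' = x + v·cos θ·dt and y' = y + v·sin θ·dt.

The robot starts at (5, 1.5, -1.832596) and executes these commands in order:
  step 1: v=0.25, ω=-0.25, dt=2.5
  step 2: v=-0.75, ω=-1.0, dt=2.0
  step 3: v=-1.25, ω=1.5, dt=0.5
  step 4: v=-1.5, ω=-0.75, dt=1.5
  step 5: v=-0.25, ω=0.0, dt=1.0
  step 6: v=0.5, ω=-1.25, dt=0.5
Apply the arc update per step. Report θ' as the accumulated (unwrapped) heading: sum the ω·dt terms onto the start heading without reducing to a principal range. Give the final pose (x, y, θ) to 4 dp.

step 1: θ'=-2.4576 (R=-1.0000) → pose (4.6660, 0.9838, -2.4576)
step 2: θ'=-4.4576 (R=0.7500) → pose (5.8657, 0.5915, -4.4576)
step 3: θ'=-3.7076 (R=-0.8333) → pose (6.2252, 0.0982, -3.7076)
step 4: θ'=-4.8326 (R=2.0000) → pose (7.1383, -1.8298, -4.8326)
step 5: θ'=-4.8326 (straight) → pose (7.1083, -2.0780, -4.8326)
step 6: θ'=-5.4576 (R=-0.4000) → pose (7.2114, -1.8547, -5.4576)

(7.2114, -1.8547, -5.4576)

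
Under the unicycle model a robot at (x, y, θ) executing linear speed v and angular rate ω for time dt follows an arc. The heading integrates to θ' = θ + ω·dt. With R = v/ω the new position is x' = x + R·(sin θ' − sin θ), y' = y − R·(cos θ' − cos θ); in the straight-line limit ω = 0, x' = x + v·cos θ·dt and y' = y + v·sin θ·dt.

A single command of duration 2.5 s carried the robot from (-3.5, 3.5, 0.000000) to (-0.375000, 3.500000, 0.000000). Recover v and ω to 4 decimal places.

v = 1.2500, ω = 0.0000

Δθ = 0.000000 − 0.000000 = 0.000000
ω = Δθ/dt = 0.000000/2.5 = 0.0000
ω = 0 → v = (Δx·cos θ + Δy·sin θ)/dt = 1.2500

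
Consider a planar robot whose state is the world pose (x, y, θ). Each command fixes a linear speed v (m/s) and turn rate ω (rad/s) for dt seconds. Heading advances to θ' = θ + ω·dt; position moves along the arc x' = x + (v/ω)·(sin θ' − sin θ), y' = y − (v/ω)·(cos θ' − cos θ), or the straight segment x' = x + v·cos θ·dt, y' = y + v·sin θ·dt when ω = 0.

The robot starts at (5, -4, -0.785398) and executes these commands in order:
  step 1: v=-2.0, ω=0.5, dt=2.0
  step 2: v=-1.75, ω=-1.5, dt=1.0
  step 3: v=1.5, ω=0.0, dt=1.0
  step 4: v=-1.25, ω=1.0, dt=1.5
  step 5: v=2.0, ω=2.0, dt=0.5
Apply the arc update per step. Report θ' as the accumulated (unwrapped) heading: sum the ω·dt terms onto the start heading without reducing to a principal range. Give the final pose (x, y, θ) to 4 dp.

(-0.3672, -2.0503, 1.2146)

step 1: θ'=0.2146 (R=-4.0000) → pose (1.3197, -2.9202, 0.2146)
step 2: θ'=-1.2854 (R=1.1667) → pose (-0.0482, -2.1087, -1.2854)
step 3: θ'=-1.2854 (straight) → pose (0.3741, -3.5481, -1.2854)
step 4: θ'=0.2146 (R=-1.2500) → pose (-1.0915, -2.6787, 0.2146)
step 5: θ'=1.2146 (R=1.0000) → pose (-0.3672, -2.0503, 1.2146)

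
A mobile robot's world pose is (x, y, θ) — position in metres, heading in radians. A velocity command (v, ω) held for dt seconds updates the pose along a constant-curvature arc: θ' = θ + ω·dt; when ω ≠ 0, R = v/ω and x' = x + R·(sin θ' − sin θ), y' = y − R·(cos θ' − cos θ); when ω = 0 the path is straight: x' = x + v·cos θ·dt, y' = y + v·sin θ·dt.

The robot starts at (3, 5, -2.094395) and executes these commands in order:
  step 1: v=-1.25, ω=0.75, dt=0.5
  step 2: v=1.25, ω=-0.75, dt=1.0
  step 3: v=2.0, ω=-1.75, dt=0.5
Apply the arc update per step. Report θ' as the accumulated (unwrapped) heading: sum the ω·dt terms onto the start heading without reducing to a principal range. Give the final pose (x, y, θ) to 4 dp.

step 1: θ'=-1.7194 (R=-1.6667) → pose (3.2049, 5.5866, -1.7194)
step 2: θ'=-2.4694 (R=-1.6667) → pose (2.5945, 4.5292, -2.4694)
step 3: θ'=-3.3444 (R=-1.1429) → pose (1.6526, 4.3040, -3.3444)

(1.6526, 4.3040, -3.3444)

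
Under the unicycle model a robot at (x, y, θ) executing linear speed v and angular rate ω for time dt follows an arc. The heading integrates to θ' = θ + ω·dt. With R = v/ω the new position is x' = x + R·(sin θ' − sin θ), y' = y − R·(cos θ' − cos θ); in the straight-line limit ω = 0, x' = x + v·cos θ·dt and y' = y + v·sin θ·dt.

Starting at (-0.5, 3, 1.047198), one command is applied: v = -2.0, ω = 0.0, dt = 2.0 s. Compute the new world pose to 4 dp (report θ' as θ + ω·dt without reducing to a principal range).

θ' = 1.0472 + 0.0·2.0 = 1.0472
ω = 0 → straight: x' = -0.5 + -2.0·cos(1.0472)·2.0 = -2.5000
y' = 3 + -2.0·sin(1.0472)·2.0 = -0.4641

(-2.5000, -0.4641, 1.0472)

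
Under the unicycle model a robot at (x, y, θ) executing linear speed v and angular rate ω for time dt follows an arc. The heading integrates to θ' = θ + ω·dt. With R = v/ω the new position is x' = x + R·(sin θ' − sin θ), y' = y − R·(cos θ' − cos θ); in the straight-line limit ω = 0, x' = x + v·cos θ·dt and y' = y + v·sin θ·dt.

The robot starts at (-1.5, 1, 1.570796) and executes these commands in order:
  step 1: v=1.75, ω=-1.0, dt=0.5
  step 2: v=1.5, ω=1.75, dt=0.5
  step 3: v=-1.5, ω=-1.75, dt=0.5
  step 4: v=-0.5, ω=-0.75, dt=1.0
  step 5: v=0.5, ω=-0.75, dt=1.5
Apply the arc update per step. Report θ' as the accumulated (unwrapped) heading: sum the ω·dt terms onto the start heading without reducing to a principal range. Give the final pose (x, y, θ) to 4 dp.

step 1: θ'=1.0708 (R=-1.7500) → pose (-1.2858, 1.8390, 1.0708)
step 2: θ'=1.9458 (R=0.8571) → pose (-1.2404, 2.5639, 1.9458)
step 3: θ'=1.0708 (R=0.8571) → pose (-1.2858, 1.8390, 1.0708)
step 4: θ'=0.3208 (R=0.6667) → pose (-1.6606, 1.5260, 0.3208)
step 5: θ'=-0.8042 (R=-0.6667) → pose (-0.9702, 1.3558, -0.8042)

(-0.9702, 1.3558, -0.8042)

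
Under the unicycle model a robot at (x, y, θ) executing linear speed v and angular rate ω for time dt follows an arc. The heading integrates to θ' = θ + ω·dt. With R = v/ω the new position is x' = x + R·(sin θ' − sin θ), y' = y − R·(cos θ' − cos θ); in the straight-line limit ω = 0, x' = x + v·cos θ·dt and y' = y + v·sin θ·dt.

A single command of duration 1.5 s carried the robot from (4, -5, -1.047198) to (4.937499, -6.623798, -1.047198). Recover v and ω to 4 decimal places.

Δθ = -1.047198 − -1.047198 = 0.000000
ω = Δθ/dt = 0.000000/1.5 = 0.0000
ω = 0 → v = (Δx·cos θ + Δy·sin θ)/dt = 1.2500

v = 1.2500, ω = 0.0000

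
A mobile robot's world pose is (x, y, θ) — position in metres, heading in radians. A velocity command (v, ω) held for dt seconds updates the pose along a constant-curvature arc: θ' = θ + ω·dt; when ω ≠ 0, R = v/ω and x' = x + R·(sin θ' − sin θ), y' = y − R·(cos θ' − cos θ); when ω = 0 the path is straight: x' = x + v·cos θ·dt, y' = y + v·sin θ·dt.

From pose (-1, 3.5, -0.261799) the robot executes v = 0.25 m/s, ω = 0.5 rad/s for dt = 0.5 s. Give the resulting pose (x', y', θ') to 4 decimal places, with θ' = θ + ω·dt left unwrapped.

θ' = -0.2618 + 0.5·0.5 = -0.0118
R = v/ω = 0.25/0.5 = 0.5000
x' = -1 + 0.5000·(sin -0.0118 − sin -0.2618) = -0.8765
y' = 3.5 − 0.5000·(cos -0.0118 − cos -0.2618) = 3.4830

(-0.8765, 3.4830, -0.0118)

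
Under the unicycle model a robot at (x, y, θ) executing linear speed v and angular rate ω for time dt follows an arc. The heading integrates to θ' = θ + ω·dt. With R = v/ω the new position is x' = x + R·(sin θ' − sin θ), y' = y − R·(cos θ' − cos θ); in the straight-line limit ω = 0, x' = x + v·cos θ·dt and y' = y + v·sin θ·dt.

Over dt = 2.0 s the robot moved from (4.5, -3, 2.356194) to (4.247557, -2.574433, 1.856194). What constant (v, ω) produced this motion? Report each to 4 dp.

Δθ = 1.856194 − 2.356194 = -0.500000
ω = Δθ/dt = -0.500000/2.0 = -0.2500
R = −Δy/(cos θ' − cos θ) = -1.0000
v = R·ω = -1.0000·-0.2500 = 0.2500

v = 0.2500, ω = -0.2500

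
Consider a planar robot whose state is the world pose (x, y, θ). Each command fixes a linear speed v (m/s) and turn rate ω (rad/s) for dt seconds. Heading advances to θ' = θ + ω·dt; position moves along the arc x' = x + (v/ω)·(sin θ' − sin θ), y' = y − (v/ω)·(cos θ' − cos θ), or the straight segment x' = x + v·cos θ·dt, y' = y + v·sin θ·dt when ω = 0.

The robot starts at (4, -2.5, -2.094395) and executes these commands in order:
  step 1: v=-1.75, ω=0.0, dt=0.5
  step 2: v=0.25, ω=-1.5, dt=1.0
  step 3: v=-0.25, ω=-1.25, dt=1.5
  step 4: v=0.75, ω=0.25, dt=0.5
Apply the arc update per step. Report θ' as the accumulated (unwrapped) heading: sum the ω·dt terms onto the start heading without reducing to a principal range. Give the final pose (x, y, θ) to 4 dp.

step 1: θ'=-2.0944 (straight) → pose (4.4375, -1.7422, -2.0944)
step 2: θ'=-3.5944 (R=-0.1667) → pose (4.2202, -1.8088, -3.5944)
step 3: θ'=-5.4694 (R=0.2000) → pose (4.2781, -2.1260, -5.4694)
step 4: θ'=-5.3444 (R=3.0000) → pose (4.5180, -1.8380, -5.3444)

(4.5180, -1.8380, -5.3444)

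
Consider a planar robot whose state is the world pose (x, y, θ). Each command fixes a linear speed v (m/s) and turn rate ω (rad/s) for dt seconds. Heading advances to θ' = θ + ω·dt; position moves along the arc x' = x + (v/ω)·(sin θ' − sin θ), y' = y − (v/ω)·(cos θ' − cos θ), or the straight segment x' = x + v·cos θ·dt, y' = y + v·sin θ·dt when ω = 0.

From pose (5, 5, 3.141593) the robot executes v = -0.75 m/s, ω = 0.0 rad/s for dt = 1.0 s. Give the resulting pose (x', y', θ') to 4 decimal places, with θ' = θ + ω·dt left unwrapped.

θ' = 3.1416 + 0.0·1.0 = 3.1416
ω = 0 → straight: x' = 5 + -0.75·cos(3.1416)·1.0 = 5.7500
y' = 5 + -0.75·sin(3.1416)·1.0 = 5.0000

(5.7500, 5.0000, 3.1416)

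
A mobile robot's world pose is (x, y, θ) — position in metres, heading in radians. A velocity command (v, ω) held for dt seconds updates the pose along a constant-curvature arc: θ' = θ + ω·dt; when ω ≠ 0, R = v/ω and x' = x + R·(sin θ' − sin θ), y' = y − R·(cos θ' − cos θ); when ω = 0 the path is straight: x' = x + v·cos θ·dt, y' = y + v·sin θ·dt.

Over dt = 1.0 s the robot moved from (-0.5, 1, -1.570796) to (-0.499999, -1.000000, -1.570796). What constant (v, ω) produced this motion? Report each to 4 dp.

Δθ = -1.570796 − -1.570796 = 0.000000
ω = Δθ/dt = 0.000000/1.0 = 0.0000
ω = 0 → v = (Δx·cos θ + Δy·sin θ)/dt = 2.0000

v = 2.0000, ω = 0.0000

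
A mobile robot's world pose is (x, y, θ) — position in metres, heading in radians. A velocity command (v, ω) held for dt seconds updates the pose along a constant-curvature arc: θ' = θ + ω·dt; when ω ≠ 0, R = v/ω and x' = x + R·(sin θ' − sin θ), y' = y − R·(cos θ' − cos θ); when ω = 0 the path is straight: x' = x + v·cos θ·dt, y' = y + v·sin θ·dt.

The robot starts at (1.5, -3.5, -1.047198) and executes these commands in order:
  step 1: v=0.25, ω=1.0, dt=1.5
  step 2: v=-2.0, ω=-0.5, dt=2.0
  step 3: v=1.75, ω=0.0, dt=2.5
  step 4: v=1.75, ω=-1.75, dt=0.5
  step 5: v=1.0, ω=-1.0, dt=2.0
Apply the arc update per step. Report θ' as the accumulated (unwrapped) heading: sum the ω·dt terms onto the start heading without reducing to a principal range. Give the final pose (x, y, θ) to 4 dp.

(0.9337, -7.5100, -3.4222)

step 1: θ'=0.4528 (R=0.2500) → pose (1.8259, -3.5998, 0.4528)
step 2: θ'=-0.5472 (R=4.0000) → pose (-2.0053, -3.4189, -0.5472)
step 3: θ'=-0.5472 (straight) → pose (1.7309, -5.6951, -0.5472)
step 4: θ'=-1.4222 (R=-1.0000) → pose (2.1996, -6.4011, -1.4222)
step 5: θ'=-3.4222 (R=-1.0000) → pose (0.9337, -7.5100, -3.4222)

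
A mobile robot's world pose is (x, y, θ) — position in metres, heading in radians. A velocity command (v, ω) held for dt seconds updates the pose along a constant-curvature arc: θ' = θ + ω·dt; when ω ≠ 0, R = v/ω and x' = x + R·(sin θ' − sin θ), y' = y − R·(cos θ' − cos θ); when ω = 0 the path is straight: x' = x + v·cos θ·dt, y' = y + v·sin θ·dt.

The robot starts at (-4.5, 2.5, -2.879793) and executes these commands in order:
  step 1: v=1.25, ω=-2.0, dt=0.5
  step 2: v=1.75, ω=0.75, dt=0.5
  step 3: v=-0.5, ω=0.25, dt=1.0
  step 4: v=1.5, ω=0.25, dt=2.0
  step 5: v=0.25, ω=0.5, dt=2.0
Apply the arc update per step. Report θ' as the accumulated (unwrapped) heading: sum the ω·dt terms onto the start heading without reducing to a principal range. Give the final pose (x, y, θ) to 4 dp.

step 1: θ'=-3.8798 (R=-0.6250) → pose (-5.0824, 2.6414, -3.8798)
step 2: θ'=-3.5048 (R=2.3333) → pose (-5.8236, 3.0966, -3.5048)
step 3: θ'=-3.2548 (R=-2.0000) → pose (-5.3390, 2.9789, -3.2548)
step 4: θ'=-2.7548 (R=6.0000) → pose (-8.2801, 2.5741, -2.7548)
step 5: θ'=-1.7548 (R=0.5000) → pose (-8.5831, 2.2025, -1.7548)

(-8.5831, 2.2025, -1.7548)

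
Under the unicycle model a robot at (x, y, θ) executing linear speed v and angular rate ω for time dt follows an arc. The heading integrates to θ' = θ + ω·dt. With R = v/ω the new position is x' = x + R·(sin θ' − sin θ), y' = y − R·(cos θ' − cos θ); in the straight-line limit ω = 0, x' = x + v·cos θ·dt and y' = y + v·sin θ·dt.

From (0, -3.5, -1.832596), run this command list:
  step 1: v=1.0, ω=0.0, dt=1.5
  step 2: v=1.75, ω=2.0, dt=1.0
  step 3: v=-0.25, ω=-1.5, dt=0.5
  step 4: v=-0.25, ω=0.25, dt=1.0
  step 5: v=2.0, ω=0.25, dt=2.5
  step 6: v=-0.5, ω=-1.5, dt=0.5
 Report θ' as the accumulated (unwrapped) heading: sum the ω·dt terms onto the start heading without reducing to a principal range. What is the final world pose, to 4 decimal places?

(4.9343, -5.9815, -0.4576)

step 1: θ'=-1.8326 (straight) → pose (-0.3882, -4.9489, -1.8326)
step 2: θ'=0.1674 (R=0.8750) → pose (0.6028, -6.0381, 0.1674)
step 3: θ'=-0.5826 (R=0.1667) → pose (0.4833, -6.0130, -0.5826)
step 4: θ'=-0.3326 (R=-1.0000) → pose (0.2596, -5.9028, -0.3326)
step 5: θ'=0.2924 (R=8.0000) → pose (5.1776, -6.0016, 0.2924)
step 6: θ'=-0.4576 (R=0.3333) → pose (4.9343, -5.9815, -0.4576)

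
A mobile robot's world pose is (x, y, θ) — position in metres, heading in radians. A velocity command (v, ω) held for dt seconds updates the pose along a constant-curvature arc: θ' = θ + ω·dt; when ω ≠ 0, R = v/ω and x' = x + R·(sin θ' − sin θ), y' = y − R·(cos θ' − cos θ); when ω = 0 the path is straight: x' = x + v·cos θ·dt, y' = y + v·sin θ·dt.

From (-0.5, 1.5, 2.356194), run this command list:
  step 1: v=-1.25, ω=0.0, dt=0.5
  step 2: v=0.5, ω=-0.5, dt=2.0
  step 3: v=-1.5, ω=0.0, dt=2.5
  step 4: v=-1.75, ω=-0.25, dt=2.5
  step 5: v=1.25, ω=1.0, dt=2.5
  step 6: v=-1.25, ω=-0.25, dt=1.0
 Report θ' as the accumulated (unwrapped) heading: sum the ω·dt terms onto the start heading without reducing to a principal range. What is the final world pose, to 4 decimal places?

(-2.9923, -3.2745, 2.9812)

step 1: θ'=2.3562 (straight) → pose (-0.0581, 1.0581, 2.3562)
step 2: θ'=1.3562 (R=-1.0000) → pose (-0.3280, 1.9781, 1.3562)
step 3: θ'=1.3562 (straight) → pose (-1.1266, -1.6859, 1.3562)
step 4: θ'=0.7312 (R=7.0000) → pose (-3.2917, -5.4058, 0.7312)
step 5: θ'=3.2312 (R=1.2500) → pose (-4.2383, -3.2303, 3.2312)
step 6: θ'=2.9812 (R=5.0000) → pose (-2.9923, -3.2745, 2.9812)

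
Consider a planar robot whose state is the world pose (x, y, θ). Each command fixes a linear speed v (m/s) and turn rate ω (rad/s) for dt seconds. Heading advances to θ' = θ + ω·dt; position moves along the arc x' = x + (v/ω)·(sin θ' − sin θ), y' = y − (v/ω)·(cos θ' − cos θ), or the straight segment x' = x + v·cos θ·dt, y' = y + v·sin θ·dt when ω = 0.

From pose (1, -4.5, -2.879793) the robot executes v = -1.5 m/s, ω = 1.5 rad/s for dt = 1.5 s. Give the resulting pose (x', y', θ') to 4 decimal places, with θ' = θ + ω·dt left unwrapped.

(1.3302, -2.7259, -0.6298)

θ' = -2.8798 + 1.5·1.5 = -0.6298
R = v/ω = -1.5/1.5 = -1.0000
x' = 1 + -1.0000·(sin -0.6298 − sin -2.8798) = 1.3302
y' = -4.5 − -1.0000·(cos -0.6298 − cos -2.8798) = -2.7259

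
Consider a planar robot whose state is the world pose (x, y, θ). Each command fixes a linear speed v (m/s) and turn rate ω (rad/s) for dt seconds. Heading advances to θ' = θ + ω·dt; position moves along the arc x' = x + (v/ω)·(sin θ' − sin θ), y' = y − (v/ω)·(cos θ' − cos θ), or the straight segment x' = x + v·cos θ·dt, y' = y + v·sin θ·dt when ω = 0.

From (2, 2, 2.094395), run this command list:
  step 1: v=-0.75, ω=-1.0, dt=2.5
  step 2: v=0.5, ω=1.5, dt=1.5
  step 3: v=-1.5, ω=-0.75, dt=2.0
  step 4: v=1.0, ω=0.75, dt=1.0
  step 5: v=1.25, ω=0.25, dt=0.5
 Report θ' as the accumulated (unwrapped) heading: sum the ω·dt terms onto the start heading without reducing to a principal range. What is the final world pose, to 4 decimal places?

(1.2426, 0.1247, 1.2194)

step 1: θ'=-0.4056 (R=0.7500) → pose (1.0545, 0.9359, -0.4056)
step 2: θ'=1.8444 (R=0.3333) → pose (1.5070, 1.3322, 1.8444)
step 3: θ'=0.3444 (R=2.0000) → pose (0.2567, -1.0907, 0.3444)
step 4: θ'=1.0944 (R=1.3333) → pose (0.9914, -0.4472, 1.0944)
step 5: θ'=1.2194 (R=5.0000) → pose (1.2426, 0.1247, 1.2194)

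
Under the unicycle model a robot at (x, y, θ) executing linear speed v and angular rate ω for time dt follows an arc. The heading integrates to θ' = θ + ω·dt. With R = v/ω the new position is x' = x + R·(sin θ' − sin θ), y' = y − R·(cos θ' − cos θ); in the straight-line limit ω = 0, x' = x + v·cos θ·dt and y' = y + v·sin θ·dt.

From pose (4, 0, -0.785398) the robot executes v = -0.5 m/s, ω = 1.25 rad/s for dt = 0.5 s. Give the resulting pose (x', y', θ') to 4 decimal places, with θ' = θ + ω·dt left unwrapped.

(3.7810, 0.1120, -0.1604)

θ' = -0.7854 + 1.25·0.5 = -0.1604
R = v/ω = -0.5/1.25 = -0.4000
x' = 4 + -0.4000·(sin -0.1604 − sin -0.7854) = 3.7810
y' = 0 − -0.4000·(cos -0.1604 − cos -0.7854) = 0.1120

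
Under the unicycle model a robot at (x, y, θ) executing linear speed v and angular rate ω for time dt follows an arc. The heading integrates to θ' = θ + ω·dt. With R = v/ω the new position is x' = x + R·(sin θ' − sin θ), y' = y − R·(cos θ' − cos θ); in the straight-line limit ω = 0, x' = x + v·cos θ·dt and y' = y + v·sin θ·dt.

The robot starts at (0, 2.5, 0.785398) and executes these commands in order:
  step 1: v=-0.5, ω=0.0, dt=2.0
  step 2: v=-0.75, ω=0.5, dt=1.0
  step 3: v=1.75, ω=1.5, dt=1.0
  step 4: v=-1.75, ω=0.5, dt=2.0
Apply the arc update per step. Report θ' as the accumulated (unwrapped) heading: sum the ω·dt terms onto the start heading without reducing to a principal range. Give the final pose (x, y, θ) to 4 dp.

(1.5229, 3.0574, 3.7854)

step 1: θ'=0.7854 (straight) → pose (-0.7071, 1.7929, 0.7854)
step 2: θ'=1.2854 (R=-1.5000) → pose (-1.0858, 1.1545, 1.2854)
step 3: θ'=2.7854 (R=1.1667) → pose (-1.7984, 2.5764, 2.7854)
step 4: θ'=3.7854 (R=-3.5000) → pose (1.5229, 3.0574, 3.7854)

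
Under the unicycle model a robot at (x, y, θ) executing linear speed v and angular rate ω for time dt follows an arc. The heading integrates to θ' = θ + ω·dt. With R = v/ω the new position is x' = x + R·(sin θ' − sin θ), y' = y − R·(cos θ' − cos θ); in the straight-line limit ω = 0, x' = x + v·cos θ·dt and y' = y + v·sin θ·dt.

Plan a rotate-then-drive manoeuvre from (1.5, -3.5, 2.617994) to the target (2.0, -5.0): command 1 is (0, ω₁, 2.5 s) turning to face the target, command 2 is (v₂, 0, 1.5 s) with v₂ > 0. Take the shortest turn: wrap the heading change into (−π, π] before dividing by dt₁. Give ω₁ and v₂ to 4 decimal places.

ω₁ = 0.9665, v₂ = 1.0541

heading to target = atan2(-5−-3.5, 2−1.5) = -1.2490
Δθ = wrap(-1.2490 − 2.6180) = 2.4161; ω₁ = Δθ/dt₁ = 0.9665
distance = √((2−1.5)² + (-5−-3.5)²) = 1.5811; v₂ = distance/dt₂ = 1.0541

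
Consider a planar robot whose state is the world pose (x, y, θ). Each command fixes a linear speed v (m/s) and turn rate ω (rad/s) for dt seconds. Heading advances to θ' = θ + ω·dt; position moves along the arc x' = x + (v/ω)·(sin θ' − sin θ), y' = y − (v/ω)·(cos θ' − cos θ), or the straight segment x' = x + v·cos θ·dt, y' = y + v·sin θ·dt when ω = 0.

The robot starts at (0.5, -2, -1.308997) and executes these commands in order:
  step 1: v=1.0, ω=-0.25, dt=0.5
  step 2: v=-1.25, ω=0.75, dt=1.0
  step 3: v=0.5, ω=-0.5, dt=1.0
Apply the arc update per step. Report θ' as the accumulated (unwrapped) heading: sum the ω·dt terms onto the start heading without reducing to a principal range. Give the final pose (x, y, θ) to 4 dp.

step 1: θ'=-1.4340 (R=-4.0000) → pose (0.5989, -2.4898, -1.4340)
step 2: θ'=-0.6840 (R=-1.6667) → pose (0.0010, -1.4253, -0.6840)
step 3: θ'=-1.1840 (R=-1.0000) → pose (0.2952, -1.8231, -1.1840)

(0.2952, -1.8231, -1.1840)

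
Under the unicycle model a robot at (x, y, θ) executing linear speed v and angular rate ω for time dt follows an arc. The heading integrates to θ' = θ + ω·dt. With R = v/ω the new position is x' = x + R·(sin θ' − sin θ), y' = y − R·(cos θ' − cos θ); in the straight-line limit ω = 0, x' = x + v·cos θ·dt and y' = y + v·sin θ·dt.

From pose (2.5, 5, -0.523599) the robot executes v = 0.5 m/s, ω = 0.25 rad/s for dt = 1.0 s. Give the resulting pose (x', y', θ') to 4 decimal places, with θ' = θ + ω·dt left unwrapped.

θ' = -0.5236 + 0.25·1.0 = -0.2736
R = v/ω = 0.5/0.25 = 2.0000
x' = 2.5 + 2.0000·(sin -0.2736 − sin -0.5236) = 2.9596
y' = 5 − 2.0000·(cos -0.2736 − cos -0.5236) = 4.8064

(2.9596, 4.8064, -0.2736)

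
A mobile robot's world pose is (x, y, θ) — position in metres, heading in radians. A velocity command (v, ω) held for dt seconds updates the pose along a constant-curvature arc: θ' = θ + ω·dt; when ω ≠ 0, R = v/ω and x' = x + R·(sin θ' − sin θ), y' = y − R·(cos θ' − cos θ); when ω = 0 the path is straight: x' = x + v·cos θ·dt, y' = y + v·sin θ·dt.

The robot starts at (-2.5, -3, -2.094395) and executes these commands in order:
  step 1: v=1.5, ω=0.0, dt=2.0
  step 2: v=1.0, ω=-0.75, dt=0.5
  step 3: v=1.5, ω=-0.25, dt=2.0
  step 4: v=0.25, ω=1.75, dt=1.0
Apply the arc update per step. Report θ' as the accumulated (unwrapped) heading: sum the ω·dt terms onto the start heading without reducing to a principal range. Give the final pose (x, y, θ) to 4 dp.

step 1: θ'=-2.0944 (straight) → pose (-4.0000, -5.5981, -2.0944)
step 2: θ'=-2.4694 (R=-1.3333) → pose (-4.3244, -5.9747, -2.4694)
step 3: θ'=-2.9694 (R=-6.0000) → pose (-7.0326, -7.1912, -2.9694)
step 4: θ'=-1.2194 (R=0.1429) → pose (-7.1422, -7.3811, -1.2194)

(-7.1422, -7.3811, -1.2194)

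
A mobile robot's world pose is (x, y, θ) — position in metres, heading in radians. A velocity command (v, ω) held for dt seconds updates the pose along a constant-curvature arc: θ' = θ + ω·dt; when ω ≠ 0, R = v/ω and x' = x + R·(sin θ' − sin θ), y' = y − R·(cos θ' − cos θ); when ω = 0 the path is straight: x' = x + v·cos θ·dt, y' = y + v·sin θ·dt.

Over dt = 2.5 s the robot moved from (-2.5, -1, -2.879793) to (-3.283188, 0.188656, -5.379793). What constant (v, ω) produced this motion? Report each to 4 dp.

v = 0.7500, ω = -1.0000

Δθ = -5.379793 − -2.879793 = -2.500000
ω = Δθ/dt = -2.500000/2.5 = -1.0000
R = −Δy/(cos θ' − cos θ) = -0.7500
v = R·ω = -0.7500·-1.0000 = 0.7500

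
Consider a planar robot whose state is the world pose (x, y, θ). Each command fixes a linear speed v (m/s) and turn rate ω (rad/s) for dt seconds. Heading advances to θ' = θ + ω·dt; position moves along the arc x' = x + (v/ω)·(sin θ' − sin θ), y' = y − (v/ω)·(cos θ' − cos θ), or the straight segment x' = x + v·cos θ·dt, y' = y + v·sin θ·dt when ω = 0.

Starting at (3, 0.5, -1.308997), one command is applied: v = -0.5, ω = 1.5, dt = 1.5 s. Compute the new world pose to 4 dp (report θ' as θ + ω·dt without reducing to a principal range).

θ' = -1.3090 + 1.5·1.5 = 0.9410
R = v/ω = -0.5/1.5 = -0.3333
x' = 3 + -0.3333·(sin 0.9410 − sin -1.3090) = 2.4086
y' = 0.5 − -0.3333·(cos 0.9410 − cos -1.3090) = 0.6101

(2.4086, 0.6101, 0.9410)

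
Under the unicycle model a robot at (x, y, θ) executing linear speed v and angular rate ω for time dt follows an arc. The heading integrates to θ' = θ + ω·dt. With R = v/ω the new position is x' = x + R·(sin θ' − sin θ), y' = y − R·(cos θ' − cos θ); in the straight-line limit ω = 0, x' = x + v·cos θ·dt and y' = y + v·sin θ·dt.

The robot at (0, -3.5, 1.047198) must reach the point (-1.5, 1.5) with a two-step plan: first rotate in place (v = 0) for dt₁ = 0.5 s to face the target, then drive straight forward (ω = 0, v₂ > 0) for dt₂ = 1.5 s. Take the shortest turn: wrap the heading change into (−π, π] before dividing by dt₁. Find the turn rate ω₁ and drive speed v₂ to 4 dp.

heading to target = atan2(1.5−-3.5, -1.5−0) = 1.8623
Δθ = wrap(1.8623 − 1.0472) = 0.8151; ω₁ = Δθ/dt₁ = 1.6301
distance = √((-1.5−0)² + (1.5−-3.5)²) = 5.2202; v₂ = distance/dt₂ = 3.4801

ω₁ = 1.6301, v₂ = 3.4801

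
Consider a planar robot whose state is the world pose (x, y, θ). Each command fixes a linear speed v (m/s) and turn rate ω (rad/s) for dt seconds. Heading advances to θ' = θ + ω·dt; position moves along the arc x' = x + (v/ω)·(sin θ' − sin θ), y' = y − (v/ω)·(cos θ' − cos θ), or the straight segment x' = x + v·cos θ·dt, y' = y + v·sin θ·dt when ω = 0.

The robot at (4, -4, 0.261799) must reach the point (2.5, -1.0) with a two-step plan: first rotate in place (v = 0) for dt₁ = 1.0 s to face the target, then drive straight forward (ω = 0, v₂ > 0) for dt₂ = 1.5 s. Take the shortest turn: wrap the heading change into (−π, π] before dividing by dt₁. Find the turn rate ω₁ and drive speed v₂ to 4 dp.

heading to target = atan2(-1−-4, 2.5−4) = 2.0344
Δθ = wrap(2.0344 − 0.2618) = 1.7726; ω₁ = Δθ/dt₁ = 1.7726
distance = √((2.5−4)² + (-1−-4)²) = 3.3541; v₂ = distance/dt₂ = 2.2361

ω₁ = 1.7726, v₂ = 2.2361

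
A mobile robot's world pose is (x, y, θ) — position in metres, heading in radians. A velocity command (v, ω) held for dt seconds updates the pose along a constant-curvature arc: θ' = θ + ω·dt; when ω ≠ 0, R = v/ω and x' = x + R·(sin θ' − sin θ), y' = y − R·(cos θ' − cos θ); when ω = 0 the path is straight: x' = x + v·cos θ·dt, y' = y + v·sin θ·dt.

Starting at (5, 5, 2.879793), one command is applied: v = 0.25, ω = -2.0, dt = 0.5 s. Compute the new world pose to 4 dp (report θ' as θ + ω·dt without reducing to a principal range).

(4.9133, 5.0827, 1.8798)

θ' = 2.8798 + -2.0·0.5 = 1.8798
R = v/ω = 0.25/-2.0 = -0.1250
x' = 5 + -0.1250·(sin 1.8798 − sin 2.8798) = 4.9133
y' = 5 − -0.1250·(cos 1.8798 − cos 2.8798) = 5.0827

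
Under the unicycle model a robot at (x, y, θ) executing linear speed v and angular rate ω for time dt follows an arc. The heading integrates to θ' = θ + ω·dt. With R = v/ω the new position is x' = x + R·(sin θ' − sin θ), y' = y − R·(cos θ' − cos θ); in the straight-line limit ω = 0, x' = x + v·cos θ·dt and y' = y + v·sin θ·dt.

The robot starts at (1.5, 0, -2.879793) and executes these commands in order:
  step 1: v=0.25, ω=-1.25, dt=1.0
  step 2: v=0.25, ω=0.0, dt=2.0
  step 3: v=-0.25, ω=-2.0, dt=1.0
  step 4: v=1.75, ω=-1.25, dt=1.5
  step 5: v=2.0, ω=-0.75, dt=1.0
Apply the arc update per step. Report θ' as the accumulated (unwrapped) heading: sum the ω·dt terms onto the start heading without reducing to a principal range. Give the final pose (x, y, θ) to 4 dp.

step 1: θ'=-4.1298 (R=-0.2000) → pose (1.2812, 0.0831, -4.1298)
step 2: θ'=-4.1298 (straight) → pose (1.0061, 0.5007, -4.1298)
step 3: θ'=-6.1298 (R=0.1250) → pose (0.9209, 0.3084, -6.1298)
step 4: θ'=-8.0048 (R=-1.4000) → pose (2.5189, -1.2855, -8.0048)
step 5: θ'=-8.7548 (R=-2.6667) → pose (1.5384, -2.9751, -8.7548)

(1.5384, -2.9751, -8.7548)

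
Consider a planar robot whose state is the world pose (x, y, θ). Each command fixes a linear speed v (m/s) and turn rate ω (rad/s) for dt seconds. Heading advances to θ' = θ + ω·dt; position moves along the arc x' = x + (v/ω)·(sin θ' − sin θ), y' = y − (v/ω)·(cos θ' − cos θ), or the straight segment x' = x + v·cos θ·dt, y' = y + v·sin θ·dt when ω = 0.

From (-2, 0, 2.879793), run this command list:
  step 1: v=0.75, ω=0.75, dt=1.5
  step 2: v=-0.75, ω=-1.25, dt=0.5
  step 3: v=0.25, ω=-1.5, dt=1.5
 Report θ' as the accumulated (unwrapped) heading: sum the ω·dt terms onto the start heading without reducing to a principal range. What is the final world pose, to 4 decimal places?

(-2.8944, 0.1102, 1.1298)

step 1: θ'=4.0048 (R=1.0000) → pose (-3.0187, -0.3159, 4.0048)
step 2: θ'=3.3798 (R=0.6000) → pose (-2.7044, -0.1229, 3.3798)
step 3: θ'=1.1298 (R=-0.1667) → pose (-2.8944, 0.1102, 1.1298)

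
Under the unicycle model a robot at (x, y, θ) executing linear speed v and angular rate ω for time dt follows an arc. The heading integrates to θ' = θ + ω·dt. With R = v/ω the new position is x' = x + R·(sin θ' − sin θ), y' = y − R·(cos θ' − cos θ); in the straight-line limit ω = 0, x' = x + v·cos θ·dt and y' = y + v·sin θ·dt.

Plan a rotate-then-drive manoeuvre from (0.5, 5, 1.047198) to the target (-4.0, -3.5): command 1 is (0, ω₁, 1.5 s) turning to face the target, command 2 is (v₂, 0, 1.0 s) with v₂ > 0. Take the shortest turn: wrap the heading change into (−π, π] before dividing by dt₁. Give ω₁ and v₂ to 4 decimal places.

heading to target = atan2(-3.5−5, -4−0.5) = -2.0577
Δθ = wrap(-2.0577 − 1.0472) = -3.1049; ω₁ = Δθ/dt₁ = -2.0699
distance = √((-4−0.5)² + (-3.5−5)²) = 9.6177; v₂ = distance/dt₂ = 9.6177

ω₁ = -2.0699, v₂ = 9.6177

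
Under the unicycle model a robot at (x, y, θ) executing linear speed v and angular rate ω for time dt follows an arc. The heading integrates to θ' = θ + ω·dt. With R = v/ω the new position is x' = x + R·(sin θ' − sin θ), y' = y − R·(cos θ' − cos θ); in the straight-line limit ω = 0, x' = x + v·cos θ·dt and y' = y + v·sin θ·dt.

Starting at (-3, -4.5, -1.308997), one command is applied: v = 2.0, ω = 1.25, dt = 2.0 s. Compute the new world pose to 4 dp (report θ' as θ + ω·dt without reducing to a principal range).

(0.0315, -4.6791, 1.1910)

θ' = -1.3090 + 1.25·2.0 = 1.1910
R = v/ω = 2.0/1.25 = 1.6000
x' = -3 + 1.6000·(sin 1.1910 − sin -1.3090) = 0.0315
y' = -4.5 − 1.6000·(cos 1.1910 − cos -1.3090) = -4.6791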